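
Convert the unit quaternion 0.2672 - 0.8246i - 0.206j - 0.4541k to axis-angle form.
axis = (-0.8557, -0.2138, -0.4712), θ = 149°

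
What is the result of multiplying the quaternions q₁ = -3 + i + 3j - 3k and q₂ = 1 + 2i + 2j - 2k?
-17 - 5i - 7j - k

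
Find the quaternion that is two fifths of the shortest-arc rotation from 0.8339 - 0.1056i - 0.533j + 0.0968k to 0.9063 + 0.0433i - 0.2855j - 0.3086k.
0.8905 - 0.0472i - 0.4473j - 0.0683k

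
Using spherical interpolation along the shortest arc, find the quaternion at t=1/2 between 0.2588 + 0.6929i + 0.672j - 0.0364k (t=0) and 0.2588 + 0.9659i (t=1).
0.2778 + 0.8902i + 0.3606j - 0.0195k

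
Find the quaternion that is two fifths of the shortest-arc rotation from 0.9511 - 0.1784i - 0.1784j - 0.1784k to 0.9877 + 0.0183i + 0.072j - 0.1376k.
0.9781 - 0.1008i - 0.079j - 0.1641k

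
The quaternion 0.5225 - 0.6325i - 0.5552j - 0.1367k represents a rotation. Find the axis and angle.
axis = (-0.7418, -0.6512, -0.1603), θ = 117°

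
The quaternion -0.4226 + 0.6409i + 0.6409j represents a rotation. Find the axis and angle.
axis = (√2/2, √2/2, 0), θ = 230°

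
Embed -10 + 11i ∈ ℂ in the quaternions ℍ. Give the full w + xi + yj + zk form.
-10 + 11i + 0j + 0k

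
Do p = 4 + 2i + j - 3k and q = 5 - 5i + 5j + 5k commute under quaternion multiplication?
No: pq = 40 + 10i + 30j + 20k ≠ 40 - 30i + 20j - 10k = qp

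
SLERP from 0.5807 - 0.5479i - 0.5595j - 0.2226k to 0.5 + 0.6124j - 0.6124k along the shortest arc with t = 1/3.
0.7262 - 0.46i - 0.1775j - 0.4791k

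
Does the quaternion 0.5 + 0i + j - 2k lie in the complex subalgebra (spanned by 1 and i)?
No. The quaternion 0.5 + j - 2k has j-coefficient y = 1 and k-coefficient z = -2, not both zero, so it does not lie in the complex subalgebra spanned by 1 and i.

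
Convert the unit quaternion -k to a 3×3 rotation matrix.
[[-1, 0, 0], [0, -1, 0], [0, 0, 1]]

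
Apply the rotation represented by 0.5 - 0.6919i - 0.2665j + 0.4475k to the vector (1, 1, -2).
(2.15, -0.448, -1.084)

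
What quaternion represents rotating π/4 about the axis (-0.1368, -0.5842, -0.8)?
0.9239 - 0.0524i - 0.2236j - 0.3061k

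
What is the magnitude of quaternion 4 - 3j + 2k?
√29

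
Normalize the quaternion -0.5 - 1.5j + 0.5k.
-0.3015 - 0.9045j + 0.3015k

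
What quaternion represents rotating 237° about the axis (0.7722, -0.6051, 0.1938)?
-0.4772 + 0.6786i - 0.5318j + 0.1703k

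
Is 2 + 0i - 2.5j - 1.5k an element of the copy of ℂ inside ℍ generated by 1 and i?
No. The quaternion 2 - 2.5j - 1.5k has j-coefficient y = -2.5 and k-coefficient z = -1.5, not both zero, so it does not lie in the complex subalgebra spanned by 1 and i.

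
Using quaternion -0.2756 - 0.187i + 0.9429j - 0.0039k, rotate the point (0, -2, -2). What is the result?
(1.746, -1.639, 1.505)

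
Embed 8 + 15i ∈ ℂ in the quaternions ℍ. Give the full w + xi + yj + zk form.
8 + 15i + 0j + 0k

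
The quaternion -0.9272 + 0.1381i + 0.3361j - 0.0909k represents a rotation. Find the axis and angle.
axis = (0.3687, 0.8973, -0.2427), θ = 316°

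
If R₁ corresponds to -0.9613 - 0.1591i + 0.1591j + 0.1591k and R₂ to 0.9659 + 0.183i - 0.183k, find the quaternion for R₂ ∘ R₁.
-0.8703 - 0.3005i + 0.1537j + 0.3587k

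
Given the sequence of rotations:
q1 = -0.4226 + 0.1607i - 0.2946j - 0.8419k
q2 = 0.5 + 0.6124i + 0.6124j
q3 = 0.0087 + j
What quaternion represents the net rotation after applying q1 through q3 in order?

q2 · q1 = -0.1293 - 0.694i + 0.1095j - 0.6998k
q3 · q2 · q1 = -0.1106 - 0.7058i - 0.1283j + 0.6879k
-0.1106 - 0.7058i - 0.1283j + 0.6879k


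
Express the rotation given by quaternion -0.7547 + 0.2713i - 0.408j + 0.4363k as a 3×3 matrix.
[[0.2864, 0.4372, 0.8526], [-0.8799, 0.4721, 0.0535], [-0.3791, -0.7655, 0.5199]]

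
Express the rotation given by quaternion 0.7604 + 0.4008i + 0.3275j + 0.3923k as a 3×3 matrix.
[[0.4777, -0.3341, 0.8125], [0.8591, 0.3709, -0.3526], [-0.1836, 0.8665, 0.4642]]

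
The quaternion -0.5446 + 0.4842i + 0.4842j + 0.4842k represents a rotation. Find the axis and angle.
axis = (√3/3, √3/3, √3/3), θ = 246°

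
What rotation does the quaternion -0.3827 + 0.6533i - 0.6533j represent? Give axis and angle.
axis = (√2/2, -√2/2, 0), θ = 5π/4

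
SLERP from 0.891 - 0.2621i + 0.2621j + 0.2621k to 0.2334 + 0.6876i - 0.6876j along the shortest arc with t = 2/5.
0.5508 - 0.5731i + 0.5731j + 0.1994k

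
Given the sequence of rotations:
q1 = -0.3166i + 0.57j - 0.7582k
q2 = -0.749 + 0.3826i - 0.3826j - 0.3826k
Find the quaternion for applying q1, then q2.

q2 · q1 = 0.0491 + 0.7453i - 0.0157j + 0.6648k
0.0491 + 0.7453i - 0.0157j + 0.6648k


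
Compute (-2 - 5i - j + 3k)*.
-2 + 5i + j - 3k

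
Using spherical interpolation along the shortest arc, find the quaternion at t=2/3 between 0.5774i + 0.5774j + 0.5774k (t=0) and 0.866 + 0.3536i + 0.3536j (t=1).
0.6582 + 0.5054i + 0.5054j + 0.2366k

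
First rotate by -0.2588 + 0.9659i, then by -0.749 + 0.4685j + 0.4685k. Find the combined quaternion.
0.1938 - 0.7235i + 0.3313j - 0.5738k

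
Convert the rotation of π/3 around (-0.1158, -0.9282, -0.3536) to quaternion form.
0.866 - 0.0579i - 0.4641j - 0.1768k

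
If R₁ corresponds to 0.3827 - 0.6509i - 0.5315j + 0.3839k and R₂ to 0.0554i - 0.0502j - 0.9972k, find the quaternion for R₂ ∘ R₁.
0.3922 - 0.5281i + 0.6086j - 0.4437k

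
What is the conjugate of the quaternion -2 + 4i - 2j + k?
-2 - 4i + 2j - k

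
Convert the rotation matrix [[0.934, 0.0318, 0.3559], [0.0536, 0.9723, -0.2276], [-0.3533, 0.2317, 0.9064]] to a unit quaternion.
0.9763 + 0.1176i + 0.1816j + 0.0056k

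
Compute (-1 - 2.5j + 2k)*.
-1 + 2.5j - 2k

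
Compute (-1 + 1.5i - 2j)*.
-1 - 1.5i + 2j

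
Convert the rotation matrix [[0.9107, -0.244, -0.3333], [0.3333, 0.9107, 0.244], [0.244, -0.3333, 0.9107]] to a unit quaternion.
0.9659 - 0.1494i - 0.1494j + 0.1494k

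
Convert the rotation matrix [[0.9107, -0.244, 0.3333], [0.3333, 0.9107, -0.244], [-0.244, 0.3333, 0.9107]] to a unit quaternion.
0.9659 + 0.1494i + 0.1494j + 0.1494k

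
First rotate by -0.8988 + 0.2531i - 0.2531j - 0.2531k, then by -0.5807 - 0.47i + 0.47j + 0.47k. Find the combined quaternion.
0.8788 + 0.2755i - 0.2755j - 0.2755k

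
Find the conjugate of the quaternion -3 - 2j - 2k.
-3 + 2j + 2k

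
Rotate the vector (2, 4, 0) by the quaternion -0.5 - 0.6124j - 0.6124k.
(-3.45, 2.225, 1.775)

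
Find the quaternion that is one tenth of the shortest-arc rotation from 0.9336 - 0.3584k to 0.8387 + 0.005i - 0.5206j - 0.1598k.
0.9378 + 0.0005i - 0.055j - 0.3429k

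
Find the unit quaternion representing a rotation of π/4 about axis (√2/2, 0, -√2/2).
0.9239 + 0.2706i - 0.2706k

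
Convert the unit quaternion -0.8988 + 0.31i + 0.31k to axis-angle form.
axis = (√2/2, 0, √2/2), θ = 308°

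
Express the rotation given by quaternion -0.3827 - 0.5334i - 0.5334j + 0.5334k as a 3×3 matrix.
[[-0.1381, 0.9773, -0.1608], [0.1608, -0.1381, -0.9773], [-0.9773, -0.1608, -0.1381]]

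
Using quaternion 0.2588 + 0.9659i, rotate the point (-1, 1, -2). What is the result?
(-1, 0.134, 2.232)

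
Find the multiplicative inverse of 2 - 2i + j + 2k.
0.1538 + 0.1538i - 0.0769j - 0.1538k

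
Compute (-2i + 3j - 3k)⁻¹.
0.0909i - 0.1364j + 0.1364k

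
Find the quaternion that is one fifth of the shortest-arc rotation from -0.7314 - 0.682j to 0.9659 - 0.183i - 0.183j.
-0.8437 + 0.0425i - 0.5351j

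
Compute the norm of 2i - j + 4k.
√21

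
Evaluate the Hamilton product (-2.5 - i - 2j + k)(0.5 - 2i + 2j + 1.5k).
-0.75 - 0.5i - 6.5j - 9.25k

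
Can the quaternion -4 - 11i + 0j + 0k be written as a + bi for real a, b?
Yes. The quaternion -4 - 11i has j- and k-coefficients y = z = 0, so it lies in the complex subalgebra spanned by 1 and i.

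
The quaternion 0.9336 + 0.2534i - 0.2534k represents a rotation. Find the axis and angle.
axis = (√2/2, 0, -√2/2), θ = 42°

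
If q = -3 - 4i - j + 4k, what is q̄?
-3 + 4i + j - 4k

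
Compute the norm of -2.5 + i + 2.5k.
3.674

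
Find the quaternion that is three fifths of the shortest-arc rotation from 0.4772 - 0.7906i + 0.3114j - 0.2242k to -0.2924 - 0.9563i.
0.0228 - 0.9847i + 0.1403j - 0.101k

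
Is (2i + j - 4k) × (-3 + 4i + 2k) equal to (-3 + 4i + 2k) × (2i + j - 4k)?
No: pq = -4i - 23j + 8k ≠ -8i + 17j + 16k = qp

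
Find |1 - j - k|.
√3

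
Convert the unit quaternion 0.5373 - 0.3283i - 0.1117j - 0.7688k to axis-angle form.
axis = (-0.3893, -0.1324, -0.9116), θ = 115°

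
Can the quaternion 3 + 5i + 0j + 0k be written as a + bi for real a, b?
Yes. The quaternion 3 + 5i has j- and k-coefficients y = z = 0, so it lies in the complex subalgebra spanned by 1 and i.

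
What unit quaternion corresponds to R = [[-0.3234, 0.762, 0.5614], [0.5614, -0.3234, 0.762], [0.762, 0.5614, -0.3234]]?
-0.0872 + 0.5752i + 0.5752j + 0.5752k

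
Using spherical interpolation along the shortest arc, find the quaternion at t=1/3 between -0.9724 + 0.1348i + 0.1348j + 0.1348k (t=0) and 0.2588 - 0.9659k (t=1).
-0.8516 + 0.1032i + 0.1032j + 0.5034k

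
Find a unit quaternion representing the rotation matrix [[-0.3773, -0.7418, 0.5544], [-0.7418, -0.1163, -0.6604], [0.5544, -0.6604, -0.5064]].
-0.558i + 0.6647j - 0.4968k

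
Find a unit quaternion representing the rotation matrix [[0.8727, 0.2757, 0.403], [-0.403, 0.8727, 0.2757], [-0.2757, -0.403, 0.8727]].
0.9511 - 0.1784i + 0.1784j - 0.1784k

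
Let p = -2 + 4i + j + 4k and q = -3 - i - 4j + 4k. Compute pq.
-2 + 10i - 15j - 35k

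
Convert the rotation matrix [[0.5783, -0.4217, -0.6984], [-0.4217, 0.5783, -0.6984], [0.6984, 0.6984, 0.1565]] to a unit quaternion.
0.7604 + 0.4592i - 0.4592j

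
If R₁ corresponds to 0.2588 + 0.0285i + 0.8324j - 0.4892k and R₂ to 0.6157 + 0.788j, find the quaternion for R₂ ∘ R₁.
-0.4966 - 0.3679i + 0.7164j - 0.3237k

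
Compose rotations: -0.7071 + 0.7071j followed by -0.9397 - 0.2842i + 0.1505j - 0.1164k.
0.558 + 0.2833i - 0.7709j - 0.1187k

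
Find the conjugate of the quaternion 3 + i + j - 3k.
3 - i - j + 3k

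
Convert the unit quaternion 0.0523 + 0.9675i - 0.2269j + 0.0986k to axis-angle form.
axis = (0.9688, -0.2272, 0.0987), θ = 174°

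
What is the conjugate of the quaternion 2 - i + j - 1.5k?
2 + i - j + 1.5k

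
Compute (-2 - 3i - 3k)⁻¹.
-0.0909 + 0.1364i + 0.1364k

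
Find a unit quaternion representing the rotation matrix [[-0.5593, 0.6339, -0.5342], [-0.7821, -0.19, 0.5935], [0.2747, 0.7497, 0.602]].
-0.4617 - 0.0846i + 0.438j + 0.7667k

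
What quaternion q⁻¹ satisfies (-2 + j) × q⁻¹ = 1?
-0.4 - 0.2j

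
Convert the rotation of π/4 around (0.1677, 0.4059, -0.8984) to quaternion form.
0.9239 + 0.0642i + 0.1553j - 0.3438k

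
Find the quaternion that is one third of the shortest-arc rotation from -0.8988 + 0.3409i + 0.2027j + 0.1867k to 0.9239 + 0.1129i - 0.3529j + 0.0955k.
-0.9403 + 0.1947i + 0.2626j + 0.0949k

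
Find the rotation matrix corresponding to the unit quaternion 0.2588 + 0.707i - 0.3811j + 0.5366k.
[[0.1336, -0.8166, 0.5615], [-0.2611, -0.5756, -0.7749], [0.956, -0.0431, -0.2902]]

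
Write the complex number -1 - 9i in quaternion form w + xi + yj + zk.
-1 - 9i + 0j + 0k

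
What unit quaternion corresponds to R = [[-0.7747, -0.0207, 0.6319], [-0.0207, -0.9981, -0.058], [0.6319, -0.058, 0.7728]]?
0.3356i - 0.0308j + 0.9415k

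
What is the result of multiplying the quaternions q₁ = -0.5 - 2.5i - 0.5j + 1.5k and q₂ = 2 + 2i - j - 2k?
6.5 - 3.5i - 2.5j + 7.5k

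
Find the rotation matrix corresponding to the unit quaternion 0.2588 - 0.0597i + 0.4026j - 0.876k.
[[-0.8589, 0.4053, 0.313], [-0.5015, -0.5419, -0.6745], [-0.1038, -0.7363, 0.6687]]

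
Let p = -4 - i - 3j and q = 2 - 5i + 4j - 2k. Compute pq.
-1 + 24i - 24j - 11k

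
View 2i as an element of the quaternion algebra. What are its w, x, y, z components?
0 + 2i + 0j + 0k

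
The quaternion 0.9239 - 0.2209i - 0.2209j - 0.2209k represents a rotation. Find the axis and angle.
axis = (-√3/3, -√3/3, -√3/3), θ = π/4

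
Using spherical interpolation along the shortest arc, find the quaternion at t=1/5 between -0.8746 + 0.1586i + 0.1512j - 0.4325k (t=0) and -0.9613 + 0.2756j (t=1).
-0.9098 + 0.1287i + 0.18j - 0.3511k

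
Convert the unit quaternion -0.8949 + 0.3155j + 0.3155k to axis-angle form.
axis = (0, √2/2, √2/2), θ = 307°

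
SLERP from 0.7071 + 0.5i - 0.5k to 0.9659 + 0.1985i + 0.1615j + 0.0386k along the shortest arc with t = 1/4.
0.8115 + 0.4428i + 0.0437j - 0.3787k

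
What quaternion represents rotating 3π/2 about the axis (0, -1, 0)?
-0.7071 - 0.7071j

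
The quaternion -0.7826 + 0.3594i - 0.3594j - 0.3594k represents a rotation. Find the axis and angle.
axis = (√3/3, -√3/3, -√3/3), θ = 283°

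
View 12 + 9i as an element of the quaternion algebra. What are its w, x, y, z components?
12 + 9i + 0j + 0k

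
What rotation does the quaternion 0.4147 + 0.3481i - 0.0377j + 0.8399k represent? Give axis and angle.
axis = (0.3825, -0.0414, 0.923), θ = 131°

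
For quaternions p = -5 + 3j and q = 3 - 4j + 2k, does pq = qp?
No: pq = -3 + 6i + 29j - 10k ≠ -3 - 6i + 29j - 10k = qp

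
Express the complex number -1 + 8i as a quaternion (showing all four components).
-1 + 8i + 0j + 0k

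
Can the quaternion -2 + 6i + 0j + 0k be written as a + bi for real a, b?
Yes. The quaternion -2 + 6i has j- and k-coefficients y = z = 0, so it lies in the complex subalgebra spanned by 1 and i.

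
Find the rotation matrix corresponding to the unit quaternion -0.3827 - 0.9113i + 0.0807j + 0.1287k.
[[0.9538, -0.0486, -0.2963], [-0.2456, -0.6941, -0.6767], [-0.1728, 0.7183, -0.674]]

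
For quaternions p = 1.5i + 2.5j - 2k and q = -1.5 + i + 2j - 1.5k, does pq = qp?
No: pq = -9.5 - 2i - 3.5j + 3.5k ≠ -9.5 - 2.5i - 4j + 2.5k = qp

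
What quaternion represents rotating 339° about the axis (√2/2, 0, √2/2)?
-0.9833 + 0.1289i + 0.1289k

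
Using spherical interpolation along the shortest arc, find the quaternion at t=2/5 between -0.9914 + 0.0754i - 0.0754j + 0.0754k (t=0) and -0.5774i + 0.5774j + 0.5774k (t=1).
-0.7873 + 0.3914i - 0.3914j - 0.2716k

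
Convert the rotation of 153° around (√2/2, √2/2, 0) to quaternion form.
0.2334 + 0.6876i + 0.6876j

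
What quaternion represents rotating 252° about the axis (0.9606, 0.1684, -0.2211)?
-0.5878 + 0.7771i + 0.1362j - 0.1789k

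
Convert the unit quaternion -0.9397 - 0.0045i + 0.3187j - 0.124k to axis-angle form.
axis = (-0.0132, 0.9319, -0.3626), θ = 320°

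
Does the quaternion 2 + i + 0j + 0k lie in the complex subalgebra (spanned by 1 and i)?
Yes. The quaternion 2 + i has j- and k-coefficients y = z = 0, so it lies in the complex subalgebra spanned by 1 and i.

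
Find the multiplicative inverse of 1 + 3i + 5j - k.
0.0278 - 0.0833i - 0.1389j + 0.0278k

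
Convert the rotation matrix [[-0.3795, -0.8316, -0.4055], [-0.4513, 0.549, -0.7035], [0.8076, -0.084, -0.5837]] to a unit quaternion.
-0.3827 - 0.4047i + 0.7925j - 0.2484k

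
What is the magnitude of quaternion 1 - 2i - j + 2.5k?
3.5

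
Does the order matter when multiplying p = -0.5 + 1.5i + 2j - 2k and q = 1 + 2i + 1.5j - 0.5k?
Yes: pq = -7.5 + 2.5i - 2j - 3.5k ≠ -7.5 - 1.5i + 4.5j = qp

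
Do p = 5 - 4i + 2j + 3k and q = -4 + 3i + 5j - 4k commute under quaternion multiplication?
No: pq = -6 + 8i + 10j - 58k ≠ -6 + 54i + 24j - 6k = qp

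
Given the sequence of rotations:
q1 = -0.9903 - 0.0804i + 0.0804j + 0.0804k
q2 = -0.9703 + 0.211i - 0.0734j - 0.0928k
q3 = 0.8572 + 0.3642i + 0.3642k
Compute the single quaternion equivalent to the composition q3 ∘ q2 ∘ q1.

q2 · q1 = 0.9912 - 0.1294i - 0.0148j + 0.025k
q3 · q2 · q1 = 0.8877 + 0.2555i - 0.0689j + 0.377k
0.8877 + 0.2555i - 0.0689j + 0.377k


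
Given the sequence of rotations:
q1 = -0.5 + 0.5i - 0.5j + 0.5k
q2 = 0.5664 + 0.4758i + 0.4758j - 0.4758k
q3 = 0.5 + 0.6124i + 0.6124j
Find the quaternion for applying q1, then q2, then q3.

q2 · q1 = -0.0453 + 0.0453i - 0.9969j + 0.0453k
q3 · q2 · q1 = 0.5601 + 0.0226i - 0.5539j - 0.6156k
0.5601 + 0.0226i - 0.5539j - 0.6156k


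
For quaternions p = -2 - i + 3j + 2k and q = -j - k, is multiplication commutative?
No: pq = 5 - i + j + 3k ≠ 5 + i + 3j + k = qp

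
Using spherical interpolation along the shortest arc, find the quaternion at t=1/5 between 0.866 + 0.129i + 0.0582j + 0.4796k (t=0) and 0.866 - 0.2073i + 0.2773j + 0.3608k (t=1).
0.8785 + 0.0617i + 0.1041j + 0.4621k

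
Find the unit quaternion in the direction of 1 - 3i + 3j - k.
0.2236 - 0.6708i + 0.6708j - 0.2236k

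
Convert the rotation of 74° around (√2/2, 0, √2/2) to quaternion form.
0.7986 + 0.4255i + 0.4255k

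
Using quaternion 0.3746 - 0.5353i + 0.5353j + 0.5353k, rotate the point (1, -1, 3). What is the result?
(0.312, 2.897, -1.585)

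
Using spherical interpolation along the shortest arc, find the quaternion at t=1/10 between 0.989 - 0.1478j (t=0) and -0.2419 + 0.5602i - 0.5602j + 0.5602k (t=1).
0.9916 - 0.0799i - 0.0631j - 0.0799k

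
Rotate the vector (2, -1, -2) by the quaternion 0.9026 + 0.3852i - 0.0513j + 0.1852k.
(2.126, 1.384, -1.602)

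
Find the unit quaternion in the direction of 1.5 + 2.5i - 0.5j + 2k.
0.4201 + 0.7001i - 0.14j + 0.5601k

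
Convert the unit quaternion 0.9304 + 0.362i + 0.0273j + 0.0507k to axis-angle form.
axis = (0.9876, 0.0745, 0.1383), θ = 43°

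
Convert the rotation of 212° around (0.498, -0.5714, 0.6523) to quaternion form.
-0.2756 + 0.4787i - 0.5493j + 0.627k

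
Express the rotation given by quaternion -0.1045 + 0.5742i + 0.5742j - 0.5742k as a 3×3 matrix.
[[-0.3188, 0.5394, -0.7794], [0.7794, -0.3188, -0.5394], [-0.5394, -0.7794, -0.3188]]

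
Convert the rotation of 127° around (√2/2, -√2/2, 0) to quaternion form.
0.4462 + 0.6328i - 0.6328j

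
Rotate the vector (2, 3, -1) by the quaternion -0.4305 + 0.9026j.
(-0.482, 3, 2.184)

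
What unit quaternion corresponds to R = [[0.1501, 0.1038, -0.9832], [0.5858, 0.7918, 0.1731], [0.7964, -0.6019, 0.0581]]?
0.7071 - 0.274i - 0.6292j + 0.1704k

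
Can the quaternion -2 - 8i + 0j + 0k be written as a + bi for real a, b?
Yes. The quaternion -2 - 8i has j- and k-coefficients y = z = 0, so it lies in the complex subalgebra spanned by 1 and i.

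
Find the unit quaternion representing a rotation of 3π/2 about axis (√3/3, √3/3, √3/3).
-0.7071 + 0.4082i + 0.4082j + 0.4082k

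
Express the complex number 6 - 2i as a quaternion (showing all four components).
6 - 2i + 0j + 0k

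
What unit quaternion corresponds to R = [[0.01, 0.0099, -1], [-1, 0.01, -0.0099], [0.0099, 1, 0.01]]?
0.5074 + 0.4975i - 0.4975j - 0.4975k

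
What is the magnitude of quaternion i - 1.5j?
1.803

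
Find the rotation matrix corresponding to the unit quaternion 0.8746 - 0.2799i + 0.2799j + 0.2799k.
[[0.6866, -0.6463, 0.3329], [0.3329, 0.6866, 0.6463], [-0.6463, -0.3329, 0.6866]]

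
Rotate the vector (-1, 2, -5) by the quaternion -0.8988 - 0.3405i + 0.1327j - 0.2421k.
(-1.53, 4.339, -2.972)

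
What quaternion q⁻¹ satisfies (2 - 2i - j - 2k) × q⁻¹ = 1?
0.1538 + 0.1538i + 0.0769j + 0.1538k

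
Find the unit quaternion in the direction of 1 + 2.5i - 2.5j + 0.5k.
0.2697 + 0.6742i - 0.6742j + 0.1348k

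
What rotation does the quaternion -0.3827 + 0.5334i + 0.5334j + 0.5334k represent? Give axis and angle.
axis = (√3/3, √3/3, √3/3), θ = 5π/4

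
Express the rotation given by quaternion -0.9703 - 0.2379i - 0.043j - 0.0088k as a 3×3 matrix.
[[0.9961, 0.0034, 0.0876], [0.0375, 0.8867, -0.4609], [-0.0793, 0.4624, 0.8831]]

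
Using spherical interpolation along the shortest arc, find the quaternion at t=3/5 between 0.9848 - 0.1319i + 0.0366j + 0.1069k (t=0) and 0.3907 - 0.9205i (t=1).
0.7262 - 0.6855i + 0.0172j + 0.0501k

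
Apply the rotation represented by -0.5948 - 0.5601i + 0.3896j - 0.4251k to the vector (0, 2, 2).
(-1.859, -1.973, 0.808)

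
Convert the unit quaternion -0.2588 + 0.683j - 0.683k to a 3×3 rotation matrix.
[[-0.866, -0.3535, -0.3535], [0.3535, 0.067, -0.933], [0.3535, -0.933, 0.067]]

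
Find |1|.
1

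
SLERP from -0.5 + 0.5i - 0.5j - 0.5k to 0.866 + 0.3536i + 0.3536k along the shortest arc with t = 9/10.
-0.8761 - 0.2702i - 0.0622j - 0.3945k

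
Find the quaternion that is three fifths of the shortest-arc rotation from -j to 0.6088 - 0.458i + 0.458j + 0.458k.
-0.4183 + 0.3147i - 0.7918j - 0.3147k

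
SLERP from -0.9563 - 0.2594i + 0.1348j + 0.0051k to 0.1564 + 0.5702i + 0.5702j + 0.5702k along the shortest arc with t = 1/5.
-0.9074 - 0.3905i - 0.0341j - 0.1514k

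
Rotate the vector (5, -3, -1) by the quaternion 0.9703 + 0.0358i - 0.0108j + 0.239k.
(5.825, -0.26, -1)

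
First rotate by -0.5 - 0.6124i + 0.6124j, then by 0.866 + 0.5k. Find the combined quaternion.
-0.433 - 0.8365i + 0.2241j - 0.25k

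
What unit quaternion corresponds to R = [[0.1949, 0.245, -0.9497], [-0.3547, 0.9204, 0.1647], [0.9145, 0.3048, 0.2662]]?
0.7716 + 0.0454i - 0.604j - 0.1943k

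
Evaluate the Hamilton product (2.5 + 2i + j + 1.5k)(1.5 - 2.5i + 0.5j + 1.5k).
6 - 2.5i - 4j + 9.5k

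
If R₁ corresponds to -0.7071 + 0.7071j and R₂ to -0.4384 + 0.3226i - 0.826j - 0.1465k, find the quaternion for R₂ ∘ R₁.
0.8941 - 0.1245i + 0.2741j + 0.3317k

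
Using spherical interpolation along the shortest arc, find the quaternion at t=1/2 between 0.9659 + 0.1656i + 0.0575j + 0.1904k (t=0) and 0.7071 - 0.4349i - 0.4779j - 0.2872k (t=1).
0.9568 - 0.154i - 0.2404j - 0.0554k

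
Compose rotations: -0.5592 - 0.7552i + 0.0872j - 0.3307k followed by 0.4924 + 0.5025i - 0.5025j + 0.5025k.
0.3141 - 0.5305i + 0.1106j - 0.7795k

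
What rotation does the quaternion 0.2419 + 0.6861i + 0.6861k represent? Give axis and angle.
axis = (√2/2, 0, √2/2), θ = 152°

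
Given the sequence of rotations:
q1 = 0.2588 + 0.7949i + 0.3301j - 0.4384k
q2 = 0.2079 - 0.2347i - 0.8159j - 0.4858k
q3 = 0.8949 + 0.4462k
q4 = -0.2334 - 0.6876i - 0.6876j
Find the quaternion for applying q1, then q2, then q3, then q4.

q2 · q1 = 0.2967 + 0.6226i - 0.6316j + 0.3542k
q3 · q2 · q1 = 0.1075 + 0.839i - 0.2874j + 0.4494k
q4 · q3 · q2 · q1 = 0.3542 - 0.5787i + 0.3022j + 0.6696k
0.3542 - 0.5787i + 0.3022j + 0.6696k


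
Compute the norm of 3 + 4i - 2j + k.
√30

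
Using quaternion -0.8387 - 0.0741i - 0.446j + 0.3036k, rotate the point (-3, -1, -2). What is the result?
(-3.235, 1.315, 1.343)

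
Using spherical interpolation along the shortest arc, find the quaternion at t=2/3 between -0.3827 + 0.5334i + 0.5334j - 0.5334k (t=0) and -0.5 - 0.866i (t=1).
0.2286 + 0.9165i + 0.2321j - 0.2321k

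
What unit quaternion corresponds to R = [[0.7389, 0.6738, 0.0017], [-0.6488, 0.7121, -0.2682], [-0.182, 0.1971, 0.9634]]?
0.9239 + 0.1259i + 0.0497j - 0.3579k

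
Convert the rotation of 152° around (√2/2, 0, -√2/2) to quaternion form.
0.2419 + 0.6861i - 0.6861k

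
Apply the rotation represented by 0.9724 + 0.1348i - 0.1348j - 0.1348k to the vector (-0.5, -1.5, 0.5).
(-0.952, -1.355, -0.097)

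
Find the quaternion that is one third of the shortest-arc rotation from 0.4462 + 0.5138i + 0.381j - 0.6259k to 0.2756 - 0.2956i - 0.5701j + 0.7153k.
0.2151 + 0.4731i + 0.4798j - 0.7069k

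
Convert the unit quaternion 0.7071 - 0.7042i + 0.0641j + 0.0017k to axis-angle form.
axis = (-0.9959, 0.0907, 0.0024), θ = π/2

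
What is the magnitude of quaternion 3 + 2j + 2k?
√17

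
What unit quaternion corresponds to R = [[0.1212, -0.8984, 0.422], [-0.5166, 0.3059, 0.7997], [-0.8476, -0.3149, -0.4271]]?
0.5 - 0.5573i + 0.6348j + 0.1909k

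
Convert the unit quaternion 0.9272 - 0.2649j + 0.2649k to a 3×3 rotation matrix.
[[0.7193, -0.4912, -0.4912], [0.4912, 0.8597, -0.1403], [0.4912, -0.1403, 0.8597]]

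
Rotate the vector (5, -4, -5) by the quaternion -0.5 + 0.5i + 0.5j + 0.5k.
(-4, -5, 5)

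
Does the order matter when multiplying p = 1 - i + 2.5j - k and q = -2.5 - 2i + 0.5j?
Yes: pq = -5.75 + i - 3.75j + 7k ≠ -5.75 - 7.75j - 2k = qp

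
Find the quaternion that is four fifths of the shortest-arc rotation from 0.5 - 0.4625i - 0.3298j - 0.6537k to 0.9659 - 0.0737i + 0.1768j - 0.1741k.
0.9358 - 0.1703i + 0.0731j - 0.3k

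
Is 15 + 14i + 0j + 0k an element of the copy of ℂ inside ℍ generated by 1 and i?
Yes. The quaternion 15 + 14i has j- and k-coefficients y = z = 0, so it lies in the complex subalgebra spanned by 1 and i.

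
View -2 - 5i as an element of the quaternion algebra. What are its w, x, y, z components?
-2 - 5i + 0j + 0k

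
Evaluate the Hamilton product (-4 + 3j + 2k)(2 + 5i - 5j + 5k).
-3 + 5i + 36j - 31k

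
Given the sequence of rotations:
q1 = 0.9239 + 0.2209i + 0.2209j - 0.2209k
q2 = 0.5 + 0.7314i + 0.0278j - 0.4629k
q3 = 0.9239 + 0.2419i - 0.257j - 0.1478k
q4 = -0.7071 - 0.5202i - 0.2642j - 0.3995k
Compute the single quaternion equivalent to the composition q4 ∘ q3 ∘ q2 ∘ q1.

q2 · q1 = 0.192 + 0.8823i + 0.1954j - 0.3827k
q3 · q2 · q1 = -0.0424 + 0.9888i + 0.0934j - 0.1079k
q4 · q3 · q2 · q1 = 0.5259 - 0.6113i - 0.506j + 0.3059k
0.5259 - 0.6113i - 0.506j + 0.3059k


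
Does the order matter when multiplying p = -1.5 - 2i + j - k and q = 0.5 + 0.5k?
Yes: pq = -0.25 - 0.5i + 1.5j - 1.25k ≠ -0.25 - 1.5i - 0.5j - 1.25k = qp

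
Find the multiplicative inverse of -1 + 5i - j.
-0.037 - 0.1852i + 0.037j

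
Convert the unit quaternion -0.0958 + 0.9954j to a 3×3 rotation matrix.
[[-0.9816, 0, -0.1907], [0, 1, 0], [0.1907, 0, -0.9816]]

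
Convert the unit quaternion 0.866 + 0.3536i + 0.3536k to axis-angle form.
axis = (√2/2, 0, √2/2), θ = π/3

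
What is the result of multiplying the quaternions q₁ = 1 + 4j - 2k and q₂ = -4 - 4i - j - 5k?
-10 - 26i - 9j + 19k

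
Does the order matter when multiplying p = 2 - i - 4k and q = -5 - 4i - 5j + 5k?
Yes: pq = 6 - 23i + 11j + 35k ≠ 6 + 17i - 31j + 25k = qp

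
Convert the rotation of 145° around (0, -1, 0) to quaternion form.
0.3007 - 0.9537j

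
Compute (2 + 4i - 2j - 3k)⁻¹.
0.0606 - 0.1212i + 0.0606j + 0.0909k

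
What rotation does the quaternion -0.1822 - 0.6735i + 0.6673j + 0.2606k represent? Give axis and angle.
axis = (-0.685, 0.6787, 0.265), θ = 201°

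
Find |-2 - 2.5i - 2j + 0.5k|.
3.808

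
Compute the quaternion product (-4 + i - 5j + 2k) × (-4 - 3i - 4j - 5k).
9 + 41i + 35j - 7k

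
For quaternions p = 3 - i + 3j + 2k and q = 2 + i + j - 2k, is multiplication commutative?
No: pq = 8 - 7i + 9j - 6k ≠ 8 + 9i + 9j + 2k = qp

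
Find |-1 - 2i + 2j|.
3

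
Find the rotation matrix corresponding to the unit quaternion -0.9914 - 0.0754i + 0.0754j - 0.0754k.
[[0.9773, -0.1609, -0.1381], [0.1381, 0.9773, -0.1609], [0.1609, 0.1381, 0.9773]]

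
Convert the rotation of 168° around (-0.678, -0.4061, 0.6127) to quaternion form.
0.1045 - 0.6743i - 0.4039j + 0.6093k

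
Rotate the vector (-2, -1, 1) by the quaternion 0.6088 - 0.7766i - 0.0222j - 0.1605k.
(-1.903, 1.532, 0.179)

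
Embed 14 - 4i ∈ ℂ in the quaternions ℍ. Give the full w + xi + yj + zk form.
14 - 4i + 0j + 0k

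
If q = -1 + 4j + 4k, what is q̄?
-1 - 4j - 4k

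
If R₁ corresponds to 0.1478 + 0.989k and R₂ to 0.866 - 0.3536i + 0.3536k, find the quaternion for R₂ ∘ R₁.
-0.2217 - 0.0523i + 0.3497j + 0.9087k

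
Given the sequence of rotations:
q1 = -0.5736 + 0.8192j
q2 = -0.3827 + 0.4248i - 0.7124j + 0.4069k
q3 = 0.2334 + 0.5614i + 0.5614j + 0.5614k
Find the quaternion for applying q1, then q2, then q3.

q2 · q1 = 0.8031 - 0.577i + 0.0951j + 0.1146k
q3 · q2 · q1 = 0.3936 + 0.3271i + 0.0848j + 0.8549k
0.3936 + 0.3271i + 0.0848j + 0.8549k


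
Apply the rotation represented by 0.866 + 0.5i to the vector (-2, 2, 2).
(-2, -0.732, 2.732)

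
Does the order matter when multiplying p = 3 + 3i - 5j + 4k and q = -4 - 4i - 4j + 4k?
Yes: pq = -36 - 28i - 20j - 36k ≠ -36 - 20i + 36j + 28k = qp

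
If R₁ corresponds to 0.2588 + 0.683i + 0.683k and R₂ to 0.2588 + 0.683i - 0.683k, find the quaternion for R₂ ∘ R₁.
0.067 + 0.3535i - 0.933j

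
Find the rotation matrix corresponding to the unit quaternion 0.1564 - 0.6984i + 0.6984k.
[[0.0245, -0.2185, -0.9755], [0.2185, -0.9511, 0.2185], [-0.9755, -0.2185, 0.0245]]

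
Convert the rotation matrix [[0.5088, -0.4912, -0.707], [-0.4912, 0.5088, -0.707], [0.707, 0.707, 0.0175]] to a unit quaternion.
0.7133 + 0.4956i - 0.4956j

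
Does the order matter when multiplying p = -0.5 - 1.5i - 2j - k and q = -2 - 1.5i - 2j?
Yes: pq = -5.25 + 1.75i + 6.5j + 2k ≠ -5.25 + 5.75i + 3.5j + 2k = qp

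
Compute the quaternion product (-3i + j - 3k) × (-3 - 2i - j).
-5 + 6i + 3j + 14k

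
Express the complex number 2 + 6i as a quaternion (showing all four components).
2 + 6i + 0j + 0k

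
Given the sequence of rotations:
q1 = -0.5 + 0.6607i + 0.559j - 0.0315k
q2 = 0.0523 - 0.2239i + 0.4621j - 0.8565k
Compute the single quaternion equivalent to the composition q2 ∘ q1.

q2 · q1 = -0.1635 + 0.6107i - 0.7748j - 0.0039k
-0.1635 + 0.6107i - 0.7748j - 0.0039k


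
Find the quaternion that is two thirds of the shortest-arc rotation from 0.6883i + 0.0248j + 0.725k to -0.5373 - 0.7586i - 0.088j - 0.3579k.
0.3738 + 0.7732i + 0.0701j + 0.5075k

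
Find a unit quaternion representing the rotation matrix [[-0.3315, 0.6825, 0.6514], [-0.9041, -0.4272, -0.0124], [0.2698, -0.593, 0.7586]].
-0.5 + 0.2903i - 0.1908j + 0.7933k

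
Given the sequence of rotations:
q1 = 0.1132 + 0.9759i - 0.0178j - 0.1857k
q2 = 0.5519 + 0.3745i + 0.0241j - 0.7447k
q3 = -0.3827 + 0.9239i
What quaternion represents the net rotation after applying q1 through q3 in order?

q2 · q1 = -0.4409 + 0.5633i - 0.6643j - 0.217k
q3 · q2 · q1 = -0.3517 - 0.6229i + 0.4547j - 0.5307k
-0.3517 - 0.6229i + 0.4547j - 0.5307k


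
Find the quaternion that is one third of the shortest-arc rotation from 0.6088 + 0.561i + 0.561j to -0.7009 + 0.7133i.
0.8671 + 0.1297i + 0.481j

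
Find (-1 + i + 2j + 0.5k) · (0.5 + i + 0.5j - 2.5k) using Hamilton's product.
-1.25 - 5.75i + 3.5j + 1.25k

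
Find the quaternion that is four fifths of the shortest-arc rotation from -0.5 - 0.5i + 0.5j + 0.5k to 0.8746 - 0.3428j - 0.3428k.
-0.8274 - 0.1077i + 0.3898j + 0.3898k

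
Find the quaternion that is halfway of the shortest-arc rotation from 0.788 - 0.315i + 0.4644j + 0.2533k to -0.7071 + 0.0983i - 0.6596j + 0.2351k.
0.7805 - 0.2157i + 0.5867j + 0.0095k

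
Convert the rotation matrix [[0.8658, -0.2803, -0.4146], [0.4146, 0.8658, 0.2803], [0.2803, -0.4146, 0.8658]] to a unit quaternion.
0.9483 - 0.1832i - 0.1832j + 0.1832k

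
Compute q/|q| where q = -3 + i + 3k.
-0.6882 + 0.2294i + 0.6882k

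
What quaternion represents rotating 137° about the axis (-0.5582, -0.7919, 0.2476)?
0.3665 - 0.5194i - 0.7368j + 0.2304k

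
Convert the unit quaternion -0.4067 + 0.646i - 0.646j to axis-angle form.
axis = (√2/2, -√2/2, 0), θ = 228°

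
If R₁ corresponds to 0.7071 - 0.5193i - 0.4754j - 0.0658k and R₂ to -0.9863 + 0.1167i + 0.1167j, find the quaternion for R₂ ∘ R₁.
-0.5813 + 0.587i + 0.5591j + 0.07k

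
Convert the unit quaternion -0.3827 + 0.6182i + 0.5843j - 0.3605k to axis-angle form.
axis = (0.6691, 0.6324, -0.3902), θ = 5π/4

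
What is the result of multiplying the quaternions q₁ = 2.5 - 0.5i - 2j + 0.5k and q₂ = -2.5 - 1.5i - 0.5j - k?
-7.5 - 0.25i + 2.5j - 6.5k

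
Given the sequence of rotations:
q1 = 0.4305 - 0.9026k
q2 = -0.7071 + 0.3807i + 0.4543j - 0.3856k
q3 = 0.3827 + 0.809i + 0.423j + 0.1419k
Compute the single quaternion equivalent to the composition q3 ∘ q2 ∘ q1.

q2 · q1 = -0.6524 - 0.2462i + 0.5392j + 0.4722k
q3 · q2 · q1 = -0.3456 - 0.4988i - 0.4866j + 0.6285k
-0.3456 - 0.4988i - 0.4866j + 0.6285k


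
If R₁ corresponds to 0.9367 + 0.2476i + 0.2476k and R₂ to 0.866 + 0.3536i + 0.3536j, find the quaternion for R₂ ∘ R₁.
0.7236 + 0.6332i + 0.2437j + 0.1269k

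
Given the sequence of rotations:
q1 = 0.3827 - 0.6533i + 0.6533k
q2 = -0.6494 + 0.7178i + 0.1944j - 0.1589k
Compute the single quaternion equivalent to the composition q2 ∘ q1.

q2 · q1 = 0.3242 + 0.826i - 0.2907j - 0.3581k
0.3242 + 0.826i - 0.2907j - 0.3581k


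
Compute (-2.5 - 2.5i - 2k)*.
-2.5 + 2.5i + 2k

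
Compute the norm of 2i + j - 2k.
3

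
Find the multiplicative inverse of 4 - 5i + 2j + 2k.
0.0816 + 0.102i - 0.0408j - 0.0408k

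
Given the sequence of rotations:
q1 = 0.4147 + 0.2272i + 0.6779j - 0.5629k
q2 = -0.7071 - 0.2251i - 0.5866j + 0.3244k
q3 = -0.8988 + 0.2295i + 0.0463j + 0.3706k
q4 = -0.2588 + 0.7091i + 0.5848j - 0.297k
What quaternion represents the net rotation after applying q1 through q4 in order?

q2 · q1 = 0.3382 - 0.1437i - 0.7756j + 0.5132k
q3 · q2 · q1 = -0.4253 + 0.518i + 0.5417j - 0.5073k
q4 · q3 · q2 · q1 = -0.7247 - 0.5714i - 0.183j + 0.3388k
-0.7247 - 0.5714i - 0.183j + 0.3388k


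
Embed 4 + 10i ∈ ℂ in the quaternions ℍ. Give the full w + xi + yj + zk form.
4 + 10i + 0j + 0k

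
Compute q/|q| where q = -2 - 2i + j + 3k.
-0.4714 - 0.4714i + 0.2357j + 0.7071k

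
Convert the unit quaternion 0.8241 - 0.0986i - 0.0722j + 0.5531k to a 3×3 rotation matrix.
[[0.3777, -0.8974, -0.2281], [0.9259, 0.3687, 0.0826], [0.0099, -0.2424, 0.9701]]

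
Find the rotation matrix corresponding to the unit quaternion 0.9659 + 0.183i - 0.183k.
[[0.933, 0.3535, -0.067], [-0.3535, 0.866, -0.3535], [-0.067, 0.3535, 0.933]]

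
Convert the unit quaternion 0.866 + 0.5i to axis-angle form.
axis = (1, 0, 0), θ = π/3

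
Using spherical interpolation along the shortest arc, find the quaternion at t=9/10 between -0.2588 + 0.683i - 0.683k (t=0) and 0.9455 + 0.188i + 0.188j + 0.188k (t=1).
-0.941 - 0.0871i - 0.1801j - 0.2731k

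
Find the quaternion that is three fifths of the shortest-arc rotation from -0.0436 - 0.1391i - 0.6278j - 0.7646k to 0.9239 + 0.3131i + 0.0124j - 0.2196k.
0.6993 + 0.1668i - 0.3446j - 0.6036k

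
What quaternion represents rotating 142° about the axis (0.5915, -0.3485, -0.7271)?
0.3256 + 0.5593i - 0.3295j - 0.6875k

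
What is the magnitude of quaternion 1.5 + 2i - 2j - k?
3.354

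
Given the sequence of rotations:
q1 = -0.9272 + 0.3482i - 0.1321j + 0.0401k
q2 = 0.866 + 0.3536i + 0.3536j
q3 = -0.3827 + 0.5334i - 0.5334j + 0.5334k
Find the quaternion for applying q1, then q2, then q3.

q2 · q1 = -0.8794 - 0.0121i - 0.4564j - 0.1351k
q3 · q2 · q1 = 0.1716 - 0.1489i + 0.7093j - 0.6673k
0.1716 - 0.1489i + 0.7093j - 0.6673k


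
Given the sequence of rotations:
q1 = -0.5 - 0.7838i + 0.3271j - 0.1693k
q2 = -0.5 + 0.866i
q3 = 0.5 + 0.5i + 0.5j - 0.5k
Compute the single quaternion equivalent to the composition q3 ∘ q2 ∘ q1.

q2 · q1 = 0.9288 - 0.0411i - 0.0169j + 0.3679k
q3 · q2 · q1 = 0.6774 + 0.6193i + 0.2925j - 0.2683k
0.6774 + 0.6193i + 0.2925j - 0.2683k


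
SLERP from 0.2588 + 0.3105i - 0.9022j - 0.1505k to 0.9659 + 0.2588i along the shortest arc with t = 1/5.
0.4789 + 0.3415i - 0.7977j - 0.1331k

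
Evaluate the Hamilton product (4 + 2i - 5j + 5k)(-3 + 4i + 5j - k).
10 - 10i + 57j + 11k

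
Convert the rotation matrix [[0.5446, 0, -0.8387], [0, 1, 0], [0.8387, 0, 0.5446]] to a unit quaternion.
0.8788 - 0.4772j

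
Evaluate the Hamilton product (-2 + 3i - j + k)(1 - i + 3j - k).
5 + 3i - 5j + 11k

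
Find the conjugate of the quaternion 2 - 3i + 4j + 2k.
2 + 3i - 4j - 2k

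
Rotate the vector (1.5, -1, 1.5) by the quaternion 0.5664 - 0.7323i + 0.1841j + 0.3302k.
(1.302, 1.874, -0.541)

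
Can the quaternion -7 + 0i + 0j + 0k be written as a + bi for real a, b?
Yes. The quaternion -7 has j- and k-coefficients y = z = 0, so it lies in the complex subalgebra spanned by 1 and i.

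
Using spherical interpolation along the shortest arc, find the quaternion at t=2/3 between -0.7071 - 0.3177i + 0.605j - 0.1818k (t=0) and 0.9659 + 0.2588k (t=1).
-0.9364 - 0.1154i + 0.2197j - 0.2481k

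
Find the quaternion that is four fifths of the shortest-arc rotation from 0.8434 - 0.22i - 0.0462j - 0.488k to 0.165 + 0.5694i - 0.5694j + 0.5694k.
0.0798 - 0.5723i + 0.5002j - 0.6449k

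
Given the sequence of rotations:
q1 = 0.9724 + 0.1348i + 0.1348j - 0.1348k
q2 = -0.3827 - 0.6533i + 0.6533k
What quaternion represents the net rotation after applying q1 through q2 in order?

q2 · q1 = -0.196 - 0.7749i - 0.0516j + 0.5988k
-0.196 - 0.7749i - 0.0516j + 0.5988k


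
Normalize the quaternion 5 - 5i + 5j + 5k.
0.5 - 0.5i + 0.5j + 0.5k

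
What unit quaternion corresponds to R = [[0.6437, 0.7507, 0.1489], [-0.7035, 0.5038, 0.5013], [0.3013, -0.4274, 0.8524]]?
0.866 - 0.2681i - 0.044j - 0.4198k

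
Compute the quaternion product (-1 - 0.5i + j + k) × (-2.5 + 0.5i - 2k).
4.75 - 1.25i - 3j - k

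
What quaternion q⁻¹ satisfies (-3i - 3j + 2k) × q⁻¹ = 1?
0.1364i + 0.1364j - 0.0909k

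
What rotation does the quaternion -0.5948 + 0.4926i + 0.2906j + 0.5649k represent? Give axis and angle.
axis = (0.6128, 0.3615, 0.7027), θ = 253°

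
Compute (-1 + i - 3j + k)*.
-1 - i + 3j - k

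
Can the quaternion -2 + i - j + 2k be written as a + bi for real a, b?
No. The quaternion -2 + i - j + 2k has j-coefficient y = -1 and k-coefficient z = 2, not both zero, so it does not lie in the complex subalgebra spanned by 1 and i.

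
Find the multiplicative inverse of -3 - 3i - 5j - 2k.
-0.0638 + 0.0638i + 0.1064j + 0.0426k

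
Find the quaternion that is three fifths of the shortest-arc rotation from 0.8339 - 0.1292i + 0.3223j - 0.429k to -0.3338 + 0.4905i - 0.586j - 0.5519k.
0.6666 - 0.4207i + 0.5882j + 0.1805k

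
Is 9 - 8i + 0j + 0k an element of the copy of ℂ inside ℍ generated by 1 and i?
Yes. The quaternion 9 - 8i has j- and k-coefficients y = z = 0, so it lies in the complex subalgebra spanned by 1 and i.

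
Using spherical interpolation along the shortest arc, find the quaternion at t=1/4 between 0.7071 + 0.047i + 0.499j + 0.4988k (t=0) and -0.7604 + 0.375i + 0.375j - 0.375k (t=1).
0.8005 - 0.0729i + 0.2947j + 0.5168k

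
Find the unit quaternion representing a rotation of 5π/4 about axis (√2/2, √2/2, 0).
-0.3827 + 0.6533i + 0.6533j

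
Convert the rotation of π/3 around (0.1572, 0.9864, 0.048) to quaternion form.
0.866 + 0.0786i + 0.4932j + 0.024k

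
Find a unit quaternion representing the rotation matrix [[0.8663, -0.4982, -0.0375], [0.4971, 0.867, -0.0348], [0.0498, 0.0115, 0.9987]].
0.9659 + 0.012i - 0.0226j + 0.2576k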